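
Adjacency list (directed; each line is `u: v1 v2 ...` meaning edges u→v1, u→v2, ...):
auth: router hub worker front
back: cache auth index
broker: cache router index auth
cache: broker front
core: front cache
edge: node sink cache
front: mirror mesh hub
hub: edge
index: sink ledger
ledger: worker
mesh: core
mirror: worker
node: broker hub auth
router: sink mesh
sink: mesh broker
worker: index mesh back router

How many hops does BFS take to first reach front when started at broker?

2

Level 0: broker
Level 1: auth, cache, index, router
Level 2: front, hub, ledger, mesh, sink, worker
Level 3: back, core, edge, mirror
Level 4: node
front first appears at level 2.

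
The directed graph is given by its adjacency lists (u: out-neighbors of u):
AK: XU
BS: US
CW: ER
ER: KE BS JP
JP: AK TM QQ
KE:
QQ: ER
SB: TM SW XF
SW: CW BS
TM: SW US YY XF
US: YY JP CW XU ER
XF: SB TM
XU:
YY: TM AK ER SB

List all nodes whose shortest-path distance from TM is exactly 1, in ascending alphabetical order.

Level 0: TM
Level 1: SW, US, XF, YY
Level 2: AK, BS, CW, ER, JP, SB, XU
Level 3: KE, QQ

SW, US, XF, YY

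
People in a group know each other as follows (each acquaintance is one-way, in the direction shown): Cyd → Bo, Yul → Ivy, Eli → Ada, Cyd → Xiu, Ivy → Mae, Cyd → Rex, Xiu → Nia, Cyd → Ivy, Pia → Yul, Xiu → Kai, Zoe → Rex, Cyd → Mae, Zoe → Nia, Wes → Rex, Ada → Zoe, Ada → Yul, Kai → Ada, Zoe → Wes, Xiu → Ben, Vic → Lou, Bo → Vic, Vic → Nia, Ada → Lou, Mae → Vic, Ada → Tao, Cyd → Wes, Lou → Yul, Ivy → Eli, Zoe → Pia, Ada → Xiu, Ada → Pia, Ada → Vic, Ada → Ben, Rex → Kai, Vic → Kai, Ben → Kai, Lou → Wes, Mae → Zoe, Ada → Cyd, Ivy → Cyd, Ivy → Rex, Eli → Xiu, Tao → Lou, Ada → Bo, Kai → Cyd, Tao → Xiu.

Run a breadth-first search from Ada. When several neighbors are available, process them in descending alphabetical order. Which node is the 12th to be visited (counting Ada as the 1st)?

Visit Ada; enqueue Zoe, Yul, Xiu, Vic, Tao, Pia, Lou, Cyd, Bo, Ben → queue [Zoe, Yul, Xiu, Vic, Tao, Pia, Lou, Cyd, Bo, Ben]
Visit Zoe; enqueue Wes, Rex, Nia → queue [Yul, Xiu, Vic, Tao, Pia, Lou, Cyd, Bo, Ben, Wes, Rex, Nia]
Visit Yul; enqueue Ivy → queue [Xiu, Vic, Tao, Pia, Lou, Cyd, Bo, Ben, Wes, Rex, Nia, Ivy]
Visit Xiu; enqueue Kai → queue [Vic, Tao, Pia, Lou, Cyd, Bo, Ben, Wes, Rex, Nia, Ivy, Kai]
Visit Vic → queue [Tao, Pia, Lou, Cyd, Bo, Ben, Wes, Rex, Nia, Ivy, Kai]
Visit Tao → queue [Pia, Lou, Cyd, Bo, Ben, Wes, Rex, Nia, Ivy, Kai]
Visit Pia → queue [Lou, Cyd, Bo, Ben, Wes, Rex, Nia, Ivy, Kai]
Visit Lou → queue [Cyd, Bo, Ben, Wes, Rex, Nia, Ivy, Kai]
Visit Cyd; enqueue Mae → queue [Bo, Ben, Wes, Rex, Nia, Ivy, Kai, Mae]
Visit Bo → queue [Ben, Wes, Rex, Nia, Ivy, Kai, Mae]
Visit Ben → queue [Wes, Rex, Nia, Ivy, Kai, Mae]
Visit Wes → queue [Rex, Nia, Ivy, Kai, Mae]
Visit Rex → queue [Nia, Ivy, Kai, Mae]
Visit Nia → queue [Ivy, Kai, Mae]
Visit Ivy; enqueue Eli → queue [Kai, Mae, Eli]
Visit Kai → queue [Mae, Eli]
Visit Mae → queue [Eli]
Visit Eli → queue []

Visit order: Ada, Zoe, Yul, Xiu, Vic, Tao, Pia, Lou, Cyd, Bo, Ben, Wes, Rex, Nia, Ivy, Kai, Mae, Eli

Wes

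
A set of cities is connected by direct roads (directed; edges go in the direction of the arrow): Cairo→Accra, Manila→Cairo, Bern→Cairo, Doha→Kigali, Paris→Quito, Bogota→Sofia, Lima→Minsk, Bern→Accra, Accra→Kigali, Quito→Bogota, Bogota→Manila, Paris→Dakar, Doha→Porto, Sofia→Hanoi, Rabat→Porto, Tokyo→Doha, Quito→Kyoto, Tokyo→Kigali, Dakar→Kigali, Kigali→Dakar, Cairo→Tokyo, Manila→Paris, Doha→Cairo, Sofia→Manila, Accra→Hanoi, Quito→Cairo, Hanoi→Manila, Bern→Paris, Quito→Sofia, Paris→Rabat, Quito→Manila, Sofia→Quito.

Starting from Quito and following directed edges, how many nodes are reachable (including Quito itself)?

15

BFS from Quito visits: Quito, Bogota, Cairo, Kyoto, Manila, Sofia, Accra, Tokyo, Paris, Hanoi, Kigali, Doha, Dakar, Rabat, Porto
Reachable nodes: 15 of 18 total.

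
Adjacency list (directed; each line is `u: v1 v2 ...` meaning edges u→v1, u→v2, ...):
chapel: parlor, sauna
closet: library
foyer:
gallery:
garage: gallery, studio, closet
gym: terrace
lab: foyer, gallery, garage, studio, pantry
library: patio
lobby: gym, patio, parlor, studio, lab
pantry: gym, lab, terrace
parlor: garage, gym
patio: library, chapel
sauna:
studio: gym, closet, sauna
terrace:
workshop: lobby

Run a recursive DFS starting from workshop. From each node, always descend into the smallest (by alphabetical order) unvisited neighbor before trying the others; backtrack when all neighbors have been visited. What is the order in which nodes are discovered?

workshop -> lobby -> gym -> terrace -> lab -> foyer -> gallery -> garage -> closet -> library -> patio -> chapel -> parlor -> sauna -> studio -> pantry

Visit workshop
workshop → lobby
lobby → gym
gym → terrace
lobby → lab
lab → foyer
lab → gallery
lab → garage
garage → closet
closet → library
library → patio
patio → chapel
chapel → parlor
chapel → sauna
garage → studio
lab → pantry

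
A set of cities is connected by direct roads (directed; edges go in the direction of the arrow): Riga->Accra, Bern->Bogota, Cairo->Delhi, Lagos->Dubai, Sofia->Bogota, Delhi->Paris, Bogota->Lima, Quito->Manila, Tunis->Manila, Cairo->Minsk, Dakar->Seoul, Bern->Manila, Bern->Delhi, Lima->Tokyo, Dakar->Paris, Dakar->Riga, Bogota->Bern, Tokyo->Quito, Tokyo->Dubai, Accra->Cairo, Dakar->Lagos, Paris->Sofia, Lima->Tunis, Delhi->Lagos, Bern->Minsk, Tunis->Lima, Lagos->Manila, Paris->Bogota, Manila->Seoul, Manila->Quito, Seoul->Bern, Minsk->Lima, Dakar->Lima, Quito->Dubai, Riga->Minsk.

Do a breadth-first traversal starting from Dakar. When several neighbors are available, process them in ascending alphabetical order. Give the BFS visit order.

Dakar → Lagos → Lima → Paris → Riga → Seoul → Dubai → Manila → Tokyo → Tunis → Bogota → Sofia → Accra → Minsk → Bern → Quito → Cairo → Delhi

Visit Dakar; enqueue Lagos, Lima, Paris, Riga, Seoul → queue [Lagos, Lima, Paris, Riga, Seoul]
Visit Lagos; enqueue Dubai, Manila → queue [Lima, Paris, Riga, Seoul, Dubai, Manila]
Visit Lima; enqueue Tokyo, Tunis → queue [Paris, Riga, Seoul, Dubai, Manila, Tokyo, Tunis]
Visit Paris; enqueue Bogota, Sofia → queue [Riga, Seoul, Dubai, Manila, Tokyo, Tunis, Bogota, Sofia]
Visit Riga; enqueue Accra, Minsk → queue [Seoul, Dubai, Manila, Tokyo, Tunis, Bogota, Sofia, Accra, Minsk]
Visit Seoul; enqueue Bern → queue [Dubai, Manila, Tokyo, Tunis, Bogota, Sofia, Accra, Minsk, Bern]
Visit Dubai → queue [Manila, Tokyo, Tunis, Bogota, Sofia, Accra, Minsk, Bern]
Visit Manila; enqueue Quito → queue [Tokyo, Tunis, Bogota, Sofia, Accra, Minsk, Bern, Quito]
Visit Tokyo → queue [Tunis, Bogota, Sofia, Accra, Minsk, Bern, Quito]
Visit Tunis → queue [Bogota, Sofia, Accra, Minsk, Bern, Quito]
Visit Bogota → queue [Sofia, Accra, Minsk, Bern, Quito]
Visit Sofia → queue [Accra, Minsk, Bern, Quito]
Visit Accra; enqueue Cairo → queue [Minsk, Bern, Quito, Cairo]
Visit Minsk → queue [Bern, Quito, Cairo]
Visit Bern; enqueue Delhi → queue [Quito, Cairo, Delhi]
Visit Quito → queue [Cairo, Delhi]
Visit Cairo → queue [Delhi]
Visit Delhi → queue []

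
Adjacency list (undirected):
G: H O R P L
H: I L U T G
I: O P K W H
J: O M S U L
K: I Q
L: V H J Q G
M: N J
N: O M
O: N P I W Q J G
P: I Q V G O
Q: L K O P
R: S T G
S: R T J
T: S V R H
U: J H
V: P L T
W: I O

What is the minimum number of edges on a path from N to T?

4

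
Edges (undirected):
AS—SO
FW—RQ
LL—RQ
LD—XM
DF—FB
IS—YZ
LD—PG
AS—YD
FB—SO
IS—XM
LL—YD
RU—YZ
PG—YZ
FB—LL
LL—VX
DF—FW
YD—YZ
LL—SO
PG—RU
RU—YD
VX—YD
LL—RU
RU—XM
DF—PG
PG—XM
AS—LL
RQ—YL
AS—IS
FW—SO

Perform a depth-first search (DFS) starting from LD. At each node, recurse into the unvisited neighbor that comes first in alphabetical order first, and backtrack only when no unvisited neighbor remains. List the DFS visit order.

Visit LD
LD → PG
PG → DF
DF → FB
FB → LL
LL → AS
AS → IS
IS → XM
XM → RU
RU → YD
YD → VX
YD → YZ
AS → SO
SO → FW
FW → RQ
RQ → YL

LD, PG, DF, FB, LL, AS, IS, XM, RU, YD, VX, YZ, SO, FW, RQ, YL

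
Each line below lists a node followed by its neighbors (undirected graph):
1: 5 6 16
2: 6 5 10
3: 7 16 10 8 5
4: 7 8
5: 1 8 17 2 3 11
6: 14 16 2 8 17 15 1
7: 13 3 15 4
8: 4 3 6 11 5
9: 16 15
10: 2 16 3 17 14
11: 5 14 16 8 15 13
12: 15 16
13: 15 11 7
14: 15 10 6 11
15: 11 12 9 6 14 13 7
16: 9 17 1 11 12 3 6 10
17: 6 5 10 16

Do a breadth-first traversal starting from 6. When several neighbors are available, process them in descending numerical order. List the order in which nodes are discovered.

6 -> 17 -> 16 -> 15 -> 14 -> 8 -> 2 -> 1 -> 10 -> 5 -> 12 -> 11 -> 9 -> 3 -> 13 -> 7 -> 4

Visit 6; enqueue 17, 16, 15, 14, 8, 2, 1 → queue [17, 16, 15, 14, 8, 2, 1]
Visit 17; enqueue 10, 5 → queue [16, 15, 14, 8, 2, 1, 10, 5]
Visit 16; enqueue 12, 11, 9, 3 → queue [15, 14, 8, 2, 1, 10, 5, 12, 11, 9, 3]
Visit 15; enqueue 13, 7 → queue [14, 8, 2, 1, 10, 5, 12, 11, 9, 3, 13, 7]
Visit 14 → queue [8, 2, 1, 10, 5, 12, 11, 9, 3, 13, 7]
Visit 8; enqueue 4 → queue [2, 1, 10, 5, 12, 11, 9, 3, 13, 7, 4]
Visit 2 → queue [1, 10, 5, 12, 11, 9, 3, 13, 7, 4]
Visit 1 → queue [10, 5, 12, 11, 9, 3, 13, 7, 4]
Visit 10 → queue [5, 12, 11, 9, 3, 13, 7, 4]
Visit 5 → queue [12, 11, 9, 3, 13, 7, 4]
Visit 12 → queue [11, 9, 3, 13, 7, 4]
Visit 11 → queue [9, 3, 13, 7, 4]
Visit 9 → queue [3, 13, 7, 4]
Visit 3 → queue [13, 7, 4]
Visit 13 → queue [7, 4]
Visit 7 → queue [4]
Visit 4 → queue []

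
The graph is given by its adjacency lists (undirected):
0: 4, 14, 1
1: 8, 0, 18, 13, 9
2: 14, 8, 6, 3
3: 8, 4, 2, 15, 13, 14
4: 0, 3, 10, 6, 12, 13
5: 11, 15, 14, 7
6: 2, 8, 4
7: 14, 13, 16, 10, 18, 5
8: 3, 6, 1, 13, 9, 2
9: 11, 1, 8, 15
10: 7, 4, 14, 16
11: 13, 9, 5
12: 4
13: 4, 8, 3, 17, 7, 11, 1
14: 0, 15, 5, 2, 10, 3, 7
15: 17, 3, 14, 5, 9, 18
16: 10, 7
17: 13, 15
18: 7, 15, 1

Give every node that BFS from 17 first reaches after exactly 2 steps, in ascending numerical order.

Level 0: 17
Level 1: 13, 15
Level 2: 1, 3, 4, 5, 7, 8, 9, 11, 14, 18
Level 3: 0, 2, 6, 10, 12, 16

1, 3, 4, 5, 7, 8, 9, 11, 14, 18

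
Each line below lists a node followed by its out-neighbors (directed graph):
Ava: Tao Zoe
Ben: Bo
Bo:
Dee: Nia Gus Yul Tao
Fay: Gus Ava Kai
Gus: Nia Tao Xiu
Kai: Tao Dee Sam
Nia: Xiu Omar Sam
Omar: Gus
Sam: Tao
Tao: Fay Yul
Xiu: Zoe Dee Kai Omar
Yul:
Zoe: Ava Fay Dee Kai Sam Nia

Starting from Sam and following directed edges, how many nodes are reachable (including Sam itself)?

12

BFS from Sam visits: Sam, Tao, Fay, Yul, Gus, Ava, Kai, Nia, Xiu, Zoe, Dee, Omar
Reachable nodes: 12 of 14 total.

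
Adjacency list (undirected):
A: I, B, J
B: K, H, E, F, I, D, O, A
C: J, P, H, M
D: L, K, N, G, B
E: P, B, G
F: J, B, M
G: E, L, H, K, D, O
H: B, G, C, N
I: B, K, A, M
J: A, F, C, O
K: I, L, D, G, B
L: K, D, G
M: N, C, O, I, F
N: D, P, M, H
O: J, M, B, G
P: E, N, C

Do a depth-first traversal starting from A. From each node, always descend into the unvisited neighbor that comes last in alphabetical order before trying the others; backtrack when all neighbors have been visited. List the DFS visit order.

Visit A
A → J
J → O
O → M
M → N
N → P
P → E
E → G
G → L
L → K
K → I
I → B
B → H
H → C
B → F
B → D

A -> J -> O -> M -> N -> P -> E -> G -> L -> K -> I -> B -> H -> C -> F -> D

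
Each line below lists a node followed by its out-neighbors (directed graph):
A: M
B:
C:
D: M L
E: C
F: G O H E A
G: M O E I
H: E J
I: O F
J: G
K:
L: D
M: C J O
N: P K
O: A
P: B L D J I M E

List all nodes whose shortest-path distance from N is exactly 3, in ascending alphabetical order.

C, F, G, O

Level 0: N
Level 1: K, P
Level 2: B, D, E, I, J, L, M
Level 3: C, F, G, O
Level 4: A, H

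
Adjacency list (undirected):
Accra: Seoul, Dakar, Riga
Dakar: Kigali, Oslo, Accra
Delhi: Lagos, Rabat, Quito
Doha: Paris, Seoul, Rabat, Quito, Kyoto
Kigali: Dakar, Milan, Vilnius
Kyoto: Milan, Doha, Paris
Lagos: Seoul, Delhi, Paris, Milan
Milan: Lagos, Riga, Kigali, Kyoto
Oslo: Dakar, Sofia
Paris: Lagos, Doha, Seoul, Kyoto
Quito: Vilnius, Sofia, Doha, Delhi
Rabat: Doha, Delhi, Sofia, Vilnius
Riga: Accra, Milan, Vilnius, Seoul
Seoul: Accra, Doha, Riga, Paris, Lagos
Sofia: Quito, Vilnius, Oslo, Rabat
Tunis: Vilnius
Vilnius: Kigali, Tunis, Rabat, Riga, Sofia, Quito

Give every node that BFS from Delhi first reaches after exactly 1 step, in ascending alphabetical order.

Lagos, Quito, Rabat

Level 0: Delhi
Level 1: Lagos, Quito, Rabat
Level 2: Doha, Milan, Paris, Seoul, Sofia, Vilnius
Level 3: Accra, Kigali, Kyoto, Oslo, Riga, Tunis
Level 4: Dakar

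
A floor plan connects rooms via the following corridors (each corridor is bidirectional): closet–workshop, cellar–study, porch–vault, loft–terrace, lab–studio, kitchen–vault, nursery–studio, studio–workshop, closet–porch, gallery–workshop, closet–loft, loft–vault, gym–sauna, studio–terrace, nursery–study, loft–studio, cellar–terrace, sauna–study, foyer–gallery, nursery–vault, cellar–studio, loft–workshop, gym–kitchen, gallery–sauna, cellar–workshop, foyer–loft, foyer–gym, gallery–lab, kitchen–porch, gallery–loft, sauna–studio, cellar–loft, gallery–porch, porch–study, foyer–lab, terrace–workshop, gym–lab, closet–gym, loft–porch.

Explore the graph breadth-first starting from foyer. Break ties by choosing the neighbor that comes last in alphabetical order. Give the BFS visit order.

Visit foyer; enqueue loft, lab, gym, gallery → queue [loft, lab, gym, gallery]
Visit loft; enqueue workshop, vault, terrace, studio, porch, closet, cellar → queue [lab, gym, gallery, workshop, vault, terrace, studio, porch, closet, cellar]
Visit lab → queue [gym, gallery, workshop, vault, terrace, studio, porch, closet, cellar]
Visit gym; enqueue sauna, kitchen → queue [gallery, workshop, vault, terrace, studio, porch, closet, cellar, sauna, kitchen]
Visit gallery → queue [workshop, vault, terrace, studio, porch, closet, cellar, sauna, kitchen]
Visit workshop → queue [vault, terrace, studio, porch, closet, cellar, sauna, kitchen]
Visit vault; enqueue nursery → queue [terrace, studio, porch, closet, cellar, sauna, kitchen, nursery]
Visit terrace → queue [studio, porch, closet, cellar, sauna, kitchen, nursery]
Visit studio → queue [porch, closet, cellar, sauna, kitchen, nursery]
Visit porch; enqueue study → queue [closet, cellar, sauna, kitchen, nursery, study]
Visit closet → queue [cellar, sauna, kitchen, nursery, study]
Visit cellar → queue [sauna, kitchen, nursery, study]
Visit sauna → queue [kitchen, nursery, study]
Visit kitchen → queue [nursery, study]
Visit nursery → queue [study]
Visit study → queue []

foyer loft lab gym gallery workshop vault terrace studio porch closet cellar sauna kitchen nursery study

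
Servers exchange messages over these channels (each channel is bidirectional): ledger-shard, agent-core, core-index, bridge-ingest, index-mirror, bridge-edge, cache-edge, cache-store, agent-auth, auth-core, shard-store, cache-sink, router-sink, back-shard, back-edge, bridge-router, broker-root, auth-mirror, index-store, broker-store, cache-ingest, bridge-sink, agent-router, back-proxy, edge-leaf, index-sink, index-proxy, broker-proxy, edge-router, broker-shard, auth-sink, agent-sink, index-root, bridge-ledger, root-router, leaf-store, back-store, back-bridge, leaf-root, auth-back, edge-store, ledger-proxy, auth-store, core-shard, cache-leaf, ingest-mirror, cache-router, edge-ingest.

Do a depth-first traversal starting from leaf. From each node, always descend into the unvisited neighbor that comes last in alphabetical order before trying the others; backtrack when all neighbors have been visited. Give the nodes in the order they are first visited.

leaf store shard ledger proxy index sink router root broker edge ingest mirror auth core agent back bridge cache

Visit leaf
leaf → store
store → shard
shard → ledger
ledger → proxy
proxy → index
index → sink
sink → router
router → root
root → broker
router → edge
edge → ingest
ingest → mirror
mirror → auth
auth → core
core → agent
auth → back
back → bridge
ingest → cache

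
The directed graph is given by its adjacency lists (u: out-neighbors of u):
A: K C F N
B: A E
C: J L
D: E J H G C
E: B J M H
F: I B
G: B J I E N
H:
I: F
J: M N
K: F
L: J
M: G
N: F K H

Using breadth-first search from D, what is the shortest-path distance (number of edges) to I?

2

Level 0: D
Level 1: C, E, G, H, J
Level 2: B, I, L, M, N
Level 3: A, F, K
I first appears at level 2.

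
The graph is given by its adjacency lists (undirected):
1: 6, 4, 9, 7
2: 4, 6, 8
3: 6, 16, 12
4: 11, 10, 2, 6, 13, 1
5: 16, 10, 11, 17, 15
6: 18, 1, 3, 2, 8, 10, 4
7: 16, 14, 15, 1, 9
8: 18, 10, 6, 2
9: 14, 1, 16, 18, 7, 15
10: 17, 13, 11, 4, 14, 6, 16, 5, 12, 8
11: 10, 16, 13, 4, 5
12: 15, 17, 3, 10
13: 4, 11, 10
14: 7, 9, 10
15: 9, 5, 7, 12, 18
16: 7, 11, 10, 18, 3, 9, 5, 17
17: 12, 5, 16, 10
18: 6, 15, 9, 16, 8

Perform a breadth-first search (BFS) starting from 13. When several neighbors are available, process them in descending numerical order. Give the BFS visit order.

Visit 13; enqueue 11, 10, 4 → queue [11, 10, 4]
Visit 11; enqueue 16, 5 → queue [10, 4, 16, 5]
Visit 10; enqueue 17, 14, 12, 8, 6 → queue [4, 16, 5, 17, 14, 12, 8, 6]
Visit 4; enqueue 2, 1 → queue [16, 5, 17, 14, 12, 8, 6, 2, 1]
Visit 16; enqueue 18, 9, 7, 3 → queue [5, 17, 14, 12, 8, 6, 2, 1, 18, 9, 7, 3]
Visit 5; enqueue 15 → queue [17, 14, 12, 8, 6, 2, 1, 18, 9, 7, 3, 15]
Visit 17 → queue [14, 12, 8, 6, 2, 1, 18, 9, 7, 3, 15]
Visit 14 → queue [12, 8, 6, 2, 1, 18, 9, 7, 3, 15]
Visit 12 → queue [8, 6, 2, 1, 18, 9, 7, 3, 15]
Visit 8 → queue [6, 2, 1, 18, 9, 7, 3, 15]
Visit 6 → queue [2, 1, 18, 9, 7, 3, 15]
Visit 2 → queue [1, 18, 9, 7, 3, 15]
Visit 1 → queue [18, 9, 7, 3, 15]
Visit 18 → queue [9, 7, 3, 15]
Visit 9 → queue [7, 3, 15]
Visit 7 → queue [3, 15]
Visit 3 → queue [15]
Visit 15 → queue []

13, 11, 10, 4, 16, 5, 17, 14, 12, 8, 6, 2, 1, 18, 9, 7, 3, 15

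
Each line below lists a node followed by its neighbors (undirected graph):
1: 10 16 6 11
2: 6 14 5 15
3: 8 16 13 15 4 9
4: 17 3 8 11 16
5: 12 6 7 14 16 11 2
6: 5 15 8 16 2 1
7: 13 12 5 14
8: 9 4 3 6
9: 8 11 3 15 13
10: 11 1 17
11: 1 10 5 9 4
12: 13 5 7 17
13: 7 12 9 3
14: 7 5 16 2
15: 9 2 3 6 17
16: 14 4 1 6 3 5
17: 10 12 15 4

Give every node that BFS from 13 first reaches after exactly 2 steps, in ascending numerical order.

4, 5, 8, 11, 14, 15, 16, 17

Level 0: 13
Level 1: 3, 7, 9, 12
Level 2: 4, 5, 8, 11, 14, 15, 16, 17
Level 3: 1, 2, 6, 10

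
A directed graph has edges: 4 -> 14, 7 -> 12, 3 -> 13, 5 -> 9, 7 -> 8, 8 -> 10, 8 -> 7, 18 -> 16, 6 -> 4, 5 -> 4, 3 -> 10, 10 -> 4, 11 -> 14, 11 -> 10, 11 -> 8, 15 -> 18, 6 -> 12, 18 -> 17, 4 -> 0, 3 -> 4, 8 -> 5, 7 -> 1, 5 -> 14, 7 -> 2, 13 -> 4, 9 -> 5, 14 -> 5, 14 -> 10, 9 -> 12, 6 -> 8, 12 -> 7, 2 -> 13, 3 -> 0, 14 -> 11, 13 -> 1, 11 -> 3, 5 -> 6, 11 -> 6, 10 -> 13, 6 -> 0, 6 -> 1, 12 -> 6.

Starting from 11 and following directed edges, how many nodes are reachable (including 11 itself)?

BFS from 11 visits: 11, 14, 10, 8, 6, 3, 5, 13, 4, 7, 12, 1, 0, 9, 2
Reachable nodes: 15 of 19 total.

15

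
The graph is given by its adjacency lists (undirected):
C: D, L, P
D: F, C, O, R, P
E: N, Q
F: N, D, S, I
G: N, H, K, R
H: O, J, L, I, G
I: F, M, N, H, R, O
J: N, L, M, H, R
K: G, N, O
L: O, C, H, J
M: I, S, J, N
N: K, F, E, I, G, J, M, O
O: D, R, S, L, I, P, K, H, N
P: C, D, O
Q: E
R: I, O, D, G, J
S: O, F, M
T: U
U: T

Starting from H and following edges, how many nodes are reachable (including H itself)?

BFS from H visits: H, O, J, L, I, G, D, R, S, P, K, N, M, C, F, E, Q
Reachable nodes: 17 of 19 total.

17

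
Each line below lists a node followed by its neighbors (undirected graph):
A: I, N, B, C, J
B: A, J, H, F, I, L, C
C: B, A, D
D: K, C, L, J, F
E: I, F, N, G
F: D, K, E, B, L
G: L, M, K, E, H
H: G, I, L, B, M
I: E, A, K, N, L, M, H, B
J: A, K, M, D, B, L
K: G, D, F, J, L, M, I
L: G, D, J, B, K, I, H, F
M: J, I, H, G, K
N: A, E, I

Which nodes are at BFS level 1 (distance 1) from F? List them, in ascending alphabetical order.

B, D, E, K, L

Level 0: F
Level 1: B, D, E, K, L
Level 2: A, C, G, H, I, J, M, N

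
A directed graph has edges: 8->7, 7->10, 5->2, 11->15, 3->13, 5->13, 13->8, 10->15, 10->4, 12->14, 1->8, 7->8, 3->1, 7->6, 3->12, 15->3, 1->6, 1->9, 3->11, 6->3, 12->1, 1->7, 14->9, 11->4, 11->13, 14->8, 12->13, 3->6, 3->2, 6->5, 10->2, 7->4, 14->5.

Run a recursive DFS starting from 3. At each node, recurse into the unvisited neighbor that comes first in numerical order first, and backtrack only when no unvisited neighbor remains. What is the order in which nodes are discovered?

3 1 6 5 2 13 8 7 4 10 15 9 11 12 14

Visit 3
3 → 1
1 → 6
6 → 5
5 → 2
5 → 13
13 → 8
8 → 7
7 → 4
7 → 10
10 → 15
1 → 9
3 → 11
3 → 12
12 → 14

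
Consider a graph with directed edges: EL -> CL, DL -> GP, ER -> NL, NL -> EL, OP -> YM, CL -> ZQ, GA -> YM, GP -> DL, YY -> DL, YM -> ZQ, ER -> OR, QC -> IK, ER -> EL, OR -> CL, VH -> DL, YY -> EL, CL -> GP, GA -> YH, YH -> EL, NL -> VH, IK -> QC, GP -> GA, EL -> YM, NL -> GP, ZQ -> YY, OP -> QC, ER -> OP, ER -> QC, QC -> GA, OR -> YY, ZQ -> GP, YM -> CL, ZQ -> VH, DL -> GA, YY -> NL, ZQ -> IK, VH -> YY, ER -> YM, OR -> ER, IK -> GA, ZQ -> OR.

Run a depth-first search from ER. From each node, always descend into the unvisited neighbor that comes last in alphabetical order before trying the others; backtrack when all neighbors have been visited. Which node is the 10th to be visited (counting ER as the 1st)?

Visit ER
ER → YM
YM → ZQ
ZQ → YY
YY → NL
NL → VH
VH → DL
DL → GP
GP → GA
GA → YH
YH → EL
EL → CL
ZQ → OR
ZQ → IK
IK → QC
ER → OP

Visit order: ER, YM, ZQ, YY, NL, VH, DL, GP, GA, YH, EL, CL, OR, IK, QC, OP

YH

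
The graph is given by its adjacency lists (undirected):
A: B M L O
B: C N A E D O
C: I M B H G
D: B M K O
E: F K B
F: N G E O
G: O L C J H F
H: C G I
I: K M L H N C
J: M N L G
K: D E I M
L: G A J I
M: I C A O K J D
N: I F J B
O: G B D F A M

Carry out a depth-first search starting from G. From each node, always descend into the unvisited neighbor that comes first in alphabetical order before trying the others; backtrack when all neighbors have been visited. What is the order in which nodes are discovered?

G -> C -> B -> A -> L -> I -> H -> K -> D -> M -> J -> N -> F -> E -> O

Visit G
G → C
C → B
B → A
A → L
L → I
I → H
I → K
K → D
D → M
M → J
J → N
N → F
F → E
F → O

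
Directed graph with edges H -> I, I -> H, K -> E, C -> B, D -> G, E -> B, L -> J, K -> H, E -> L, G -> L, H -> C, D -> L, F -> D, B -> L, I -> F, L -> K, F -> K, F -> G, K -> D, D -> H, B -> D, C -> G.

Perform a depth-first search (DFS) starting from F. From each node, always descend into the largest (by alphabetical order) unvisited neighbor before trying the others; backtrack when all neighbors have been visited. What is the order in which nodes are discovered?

F, K, H, I, C, G, L, J, B, D, E

Visit F
F → K
K → H
H → I
H → C
C → G
G → L
L → J
C → B
B → D
K → E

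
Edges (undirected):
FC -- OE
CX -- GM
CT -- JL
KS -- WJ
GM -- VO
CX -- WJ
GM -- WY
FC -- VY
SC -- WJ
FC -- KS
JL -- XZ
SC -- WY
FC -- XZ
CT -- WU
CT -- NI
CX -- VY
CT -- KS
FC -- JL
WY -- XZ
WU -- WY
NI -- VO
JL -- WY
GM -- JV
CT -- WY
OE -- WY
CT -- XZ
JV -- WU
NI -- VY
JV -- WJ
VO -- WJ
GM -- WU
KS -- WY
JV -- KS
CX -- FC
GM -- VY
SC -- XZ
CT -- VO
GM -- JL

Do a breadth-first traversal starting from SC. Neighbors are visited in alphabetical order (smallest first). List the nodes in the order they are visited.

SC → WJ → WY → XZ → CX → JV → KS → VO → CT → GM → JL → OE → WU → FC → VY → NI

Visit SC; enqueue WJ, WY, XZ → queue [WJ, WY, XZ]
Visit WJ; enqueue CX, JV, KS, VO → queue [WY, XZ, CX, JV, KS, VO]
Visit WY; enqueue CT, GM, JL, OE, WU → queue [XZ, CX, JV, KS, VO, CT, GM, JL, OE, WU]
Visit XZ; enqueue FC → queue [CX, JV, KS, VO, CT, GM, JL, OE, WU, FC]
Visit CX; enqueue VY → queue [JV, KS, VO, CT, GM, JL, OE, WU, FC, VY]
Visit JV → queue [KS, VO, CT, GM, JL, OE, WU, FC, VY]
Visit KS → queue [VO, CT, GM, JL, OE, WU, FC, VY]
Visit VO; enqueue NI → queue [CT, GM, JL, OE, WU, FC, VY, NI]
Visit CT → queue [GM, JL, OE, WU, FC, VY, NI]
Visit GM → queue [JL, OE, WU, FC, VY, NI]
Visit JL → queue [OE, WU, FC, VY, NI]
Visit OE → queue [WU, FC, VY, NI]
Visit WU → queue [FC, VY, NI]
Visit FC → queue [VY, NI]
Visit VY → queue [NI]
Visit NI → queue []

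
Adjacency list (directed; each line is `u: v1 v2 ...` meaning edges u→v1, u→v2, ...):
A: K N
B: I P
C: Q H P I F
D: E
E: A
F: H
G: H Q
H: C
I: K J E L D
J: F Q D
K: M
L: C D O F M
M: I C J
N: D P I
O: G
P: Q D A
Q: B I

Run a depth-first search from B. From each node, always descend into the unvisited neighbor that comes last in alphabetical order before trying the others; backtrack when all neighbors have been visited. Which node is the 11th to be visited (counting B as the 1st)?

M

Visit B
B → P
P → Q
Q → I
I → L
L → O
O → G
G → H
H → C
C → F
L → M
M → J
J → D
D → E
E → A
A → N
A → K

Visit order: B, P, Q, I, L, O, G, H, C, F, M, J, D, E, A, N, K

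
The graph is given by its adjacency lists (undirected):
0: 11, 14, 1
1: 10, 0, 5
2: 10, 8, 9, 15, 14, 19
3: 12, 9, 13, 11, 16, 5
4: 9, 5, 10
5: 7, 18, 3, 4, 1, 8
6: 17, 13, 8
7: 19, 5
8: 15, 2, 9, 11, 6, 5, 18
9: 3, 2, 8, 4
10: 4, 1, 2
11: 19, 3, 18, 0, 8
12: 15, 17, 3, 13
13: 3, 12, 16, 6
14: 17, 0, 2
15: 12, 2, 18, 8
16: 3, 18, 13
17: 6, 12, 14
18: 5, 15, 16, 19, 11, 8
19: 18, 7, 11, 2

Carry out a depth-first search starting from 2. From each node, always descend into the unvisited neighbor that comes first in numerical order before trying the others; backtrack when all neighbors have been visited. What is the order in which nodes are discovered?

Visit 2
2 → 8
8 → 5
5 → 1
1 → 0
0 → 11
11 → 3
3 → 9
9 → 4
4 → 10
3 → 12
12 → 13
13 → 6
6 → 17
17 → 14
13 → 16
16 → 18
18 → 15
18 → 19
19 → 7

2 -> 8 -> 5 -> 1 -> 0 -> 11 -> 3 -> 9 -> 4 -> 10 -> 12 -> 13 -> 6 -> 17 -> 14 -> 16 -> 18 -> 15 -> 19 -> 7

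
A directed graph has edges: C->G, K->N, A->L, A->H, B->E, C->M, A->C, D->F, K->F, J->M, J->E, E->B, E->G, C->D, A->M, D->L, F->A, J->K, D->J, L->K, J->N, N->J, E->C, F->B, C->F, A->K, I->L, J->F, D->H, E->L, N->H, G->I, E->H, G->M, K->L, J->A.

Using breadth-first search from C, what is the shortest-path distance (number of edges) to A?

Level 0: C
Level 1: D, F, G, M
Level 2: A, B, H, I, J, L
Level 3: E, K, N
A first appears at level 2.

2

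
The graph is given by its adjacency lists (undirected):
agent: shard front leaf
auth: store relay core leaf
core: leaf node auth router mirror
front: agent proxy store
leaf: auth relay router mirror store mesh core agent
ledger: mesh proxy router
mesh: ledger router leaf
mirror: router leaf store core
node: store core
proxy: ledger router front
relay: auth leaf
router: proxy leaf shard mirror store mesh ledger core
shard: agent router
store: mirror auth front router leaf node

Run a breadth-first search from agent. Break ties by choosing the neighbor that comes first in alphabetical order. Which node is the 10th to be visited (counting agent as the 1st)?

mirror

Visit agent; enqueue front, leaf, shard → queue [front, leaf, shard]
Visit front; enqueue proxy, store → queue [leaf, shard, proxy, store]
Visit leaf; enqueue auth, core, mesh, mirror, relay, router → queue [shard, proxy, store, auth, core, mesh, mirror, relay, router]
Visit shard → queue [proxy, store, auth, core, mesh, mirror, relay, router]
Visit proxy; enqueue ledger → queue [store, auth, core, mesh, mirror, relay, router, ledger]
Visit store; enqueue node → queue [auth, core, mesh, mirror, relay, router, ledger, node]
Visit auth → queue [core, mesh, mirror, relay, router, ledger, node]
Visit core → queue [mesh, mirror, relay, router, ledger, node]
Visit mesh → queue [mirror, relay, router, ledger, node]
Visit mirror → queue [relay, router, ledger, node]
Visit relay → queue [router, ledger, node]
Visit router → queue [ledger, node]
Visit ledger → queue [node]
Visit node → queue []

Visit order: agent, front, leaf, shard, proxy, store, auth, core, mesh, mirror, relay, router, ledger, node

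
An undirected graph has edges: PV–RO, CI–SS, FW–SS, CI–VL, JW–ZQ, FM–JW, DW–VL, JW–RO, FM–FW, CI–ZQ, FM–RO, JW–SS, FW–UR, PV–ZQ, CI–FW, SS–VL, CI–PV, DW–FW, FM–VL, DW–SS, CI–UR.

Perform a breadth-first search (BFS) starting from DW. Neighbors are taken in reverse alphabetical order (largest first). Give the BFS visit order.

DW VL SS FW FM CI JW UR RO ZQ PV

Visit DW; enqueue VL, SS, FW → queue [VL, SS, FW]
Visit VL; enqueue FM, CI → queue [SS, FW, FM, CI]
Visit SS; enqueue JW → queue [FW, FM, CI, JW]
Visit FW; enqueue UR → queue [FM, CI, JW, UR]
Visit FM; enqueue RO → queue [CI, JW, UR, RO]
Visit CI; enqueue ZQ, PV → queue [JW, UR, RO, ZQ, PV]
Visit JW → queue [UR, RO, ZQ, PV]
Visit UR → queue [RO, ZQ, PV]
Visit RO → queue [ZQ, PV]
Visit ZQ → queue [PV]
Visit PV → queue []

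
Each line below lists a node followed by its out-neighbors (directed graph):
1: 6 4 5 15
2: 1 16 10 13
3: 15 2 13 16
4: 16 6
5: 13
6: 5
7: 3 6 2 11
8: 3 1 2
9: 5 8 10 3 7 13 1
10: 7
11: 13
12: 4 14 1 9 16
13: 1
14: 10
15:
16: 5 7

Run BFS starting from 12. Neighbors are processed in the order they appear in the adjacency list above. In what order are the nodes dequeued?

12 4 14 1 9 16 6 10 5 15 8 3 7 13 2 11

Visit 12; enqueue 4, 14, 1, 9, 16 → queue [4, 14, 1, 9, 16]
Visit 4; enqueue 6 → queue [14, 1, 9, 16, 6]
Visit 14; enqueue 10 → queue [1, 9, 16, 6, 10]
Visit 1; enqueue 5, 15 → queue [9, 16, 6, 10, 5, 15]
Visit 9; enqueue 8, 3, 7, 13 → queue [16, 6, 10, 5, 15, 8, 3, 7, 13]
Visit 16 → queue [6, 10, 5, 15, 8, 3, 7, 13]
Visit 6 → queue [10, 5, 15, 8, 3, 7, 13]
Visit 10 → queue [5, 15, 8, 3, 7, 13]
Visit 5 → queue [15, 8, 3, 7, 13]
Visit 15 → queue [8, 3, 7, 13]
Visit 8; enqueue 2 → queue [3, 7, 13, 2]
Visit 3 → queue [7, 13, 2]
Visit 7; enqueue 11 → queue [13, 2, 11]
Visit 13 → queue [2, 11]
Visit 2 → queue [11]
Visit 11 → queue []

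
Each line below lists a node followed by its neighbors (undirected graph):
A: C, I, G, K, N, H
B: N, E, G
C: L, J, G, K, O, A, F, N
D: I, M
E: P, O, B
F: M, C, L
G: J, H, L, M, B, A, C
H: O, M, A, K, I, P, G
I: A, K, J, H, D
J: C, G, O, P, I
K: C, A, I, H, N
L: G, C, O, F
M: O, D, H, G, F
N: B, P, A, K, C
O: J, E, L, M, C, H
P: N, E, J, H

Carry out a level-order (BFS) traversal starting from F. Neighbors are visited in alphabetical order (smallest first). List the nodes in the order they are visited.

Visit F; enqueue C, L, M → queue [C, L, M]
Visit C; enqueue A, G, J, K, N, O → queue [L, M, A, G, J, K, N, O]
Visit L → queue [M, A, G, J, K, N, O]
Visit M; enqueue D, H → queue [A, G, J, K, N, O, D, H]
Visit A; enqueue I → queue [G, J, K, N, O, D, H, I]
Visit G; enqueue B → queue [J, K, N, O, D, H, I, B]
Visit J; enqueue P → queue [K, N, O, D, H, I, B, P]
Visit K → queue [N, O, D, H, I, B, P]
Visit N → queue [O, D, H, I, B, P]
Visit O; enqueue E → queue [D, H, I, B, P, E]
Visit D → queue [H, I, B, P, E]
Visit H → queue [I, B, P, E]
Visit I → queue [B, P, E]
Visit B → queue [P, E]
Visit P → queue [E]
Visit E → queue []

F → C → L → M → A → G → J → K → N → O → D → H → I → B → P → E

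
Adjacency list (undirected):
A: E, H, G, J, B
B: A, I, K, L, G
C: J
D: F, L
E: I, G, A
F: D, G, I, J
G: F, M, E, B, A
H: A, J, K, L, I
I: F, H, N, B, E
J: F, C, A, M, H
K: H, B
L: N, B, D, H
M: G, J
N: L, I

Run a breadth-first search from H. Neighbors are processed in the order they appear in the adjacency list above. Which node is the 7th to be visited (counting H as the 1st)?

E

Visit H; enqueue A, J, K, L, I → queue [A, J, K, L, I]
Visit A; enqueue E, G, B → queue [J, K, L, I, E, G, B]
Visit J; enqueue F, C, M → queue [K, L, I, E, G, B, F, C, M]
Visit K → queue [L, I, E, G, B, F, C, M]
Visit L; enqueue N, D → queue [I, E, G, B, F, C, M, N, D]
Visit I → queue [E, G, B, F, C, M, N, D]
Visit E → queue [G, B, F, C, M, N, D]
Visit G → queue [B, F, C, M, N, D]
Visit B → queue [F, C, M, N, D]
Visit F → queue [C, M, N, D]
Visit C → queue [M, N, D]
Visit M → queue [N, D]
Visit N → queue [D]
Visit D → queue []

Visit order: H, A, J, K, L, I, E, G, B, F, C, M, N, D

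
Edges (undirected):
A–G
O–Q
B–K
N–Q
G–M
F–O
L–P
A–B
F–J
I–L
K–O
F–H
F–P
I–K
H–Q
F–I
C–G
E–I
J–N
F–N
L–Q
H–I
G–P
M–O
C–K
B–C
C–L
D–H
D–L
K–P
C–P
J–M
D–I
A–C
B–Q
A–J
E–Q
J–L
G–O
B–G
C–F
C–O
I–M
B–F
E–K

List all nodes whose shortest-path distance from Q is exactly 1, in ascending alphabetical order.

Level 0: Q
Level 1: B, E, H, L, N, O
Level 2: A, C, D, F, G, I, J, K, M, P

B, E, H, L, N, O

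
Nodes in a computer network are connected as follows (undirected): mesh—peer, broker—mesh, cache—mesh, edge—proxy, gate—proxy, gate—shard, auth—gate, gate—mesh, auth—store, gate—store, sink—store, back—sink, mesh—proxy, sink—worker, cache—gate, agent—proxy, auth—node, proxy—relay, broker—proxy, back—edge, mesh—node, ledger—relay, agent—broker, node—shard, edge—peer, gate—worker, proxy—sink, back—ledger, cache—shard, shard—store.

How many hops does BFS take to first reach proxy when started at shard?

2

Level 0: shard
Level 1: cache, gate, node, store
Level 2: auth, mesh, proxy, sink, worker
Level 3: agent, back, broker, edge, peer, relay
Level 4: ledger
proxy first appears at level 2.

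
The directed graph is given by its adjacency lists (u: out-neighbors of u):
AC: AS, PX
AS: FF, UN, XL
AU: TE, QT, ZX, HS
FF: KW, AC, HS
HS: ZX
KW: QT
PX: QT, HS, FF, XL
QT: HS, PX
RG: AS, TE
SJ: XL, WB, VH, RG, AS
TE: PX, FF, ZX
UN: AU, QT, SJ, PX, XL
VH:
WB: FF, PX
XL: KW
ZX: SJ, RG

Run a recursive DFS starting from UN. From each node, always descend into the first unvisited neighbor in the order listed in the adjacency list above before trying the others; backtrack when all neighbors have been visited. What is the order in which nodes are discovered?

UN -> AU -> TE -> PX -> QT -> HS -> ZX -> SJ -> XL -> KW -> WB -> FF -> AC -> AS -> VH -> RG

Visit UN
UN → AU
AU → TE
TE → PX
PX → QT
QT → HS
HS → ZX
ZX → SJ
SJ → XL
XL → KW
SJ → WB
WB → FF
FF → AC
AC → AS
SJ → VH
SJ → RG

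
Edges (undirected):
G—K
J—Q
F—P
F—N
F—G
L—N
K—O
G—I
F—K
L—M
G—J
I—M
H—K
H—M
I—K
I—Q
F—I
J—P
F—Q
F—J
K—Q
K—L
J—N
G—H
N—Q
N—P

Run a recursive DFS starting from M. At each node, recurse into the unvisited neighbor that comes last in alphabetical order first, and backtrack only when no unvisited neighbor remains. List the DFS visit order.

M, L, N, Q, K, O, I, G, J, P, F, H

Visit M
M → L
L → N
N → Q
Q → K
K → O
K → I
I → G
G → J
J → P
P → F
G → H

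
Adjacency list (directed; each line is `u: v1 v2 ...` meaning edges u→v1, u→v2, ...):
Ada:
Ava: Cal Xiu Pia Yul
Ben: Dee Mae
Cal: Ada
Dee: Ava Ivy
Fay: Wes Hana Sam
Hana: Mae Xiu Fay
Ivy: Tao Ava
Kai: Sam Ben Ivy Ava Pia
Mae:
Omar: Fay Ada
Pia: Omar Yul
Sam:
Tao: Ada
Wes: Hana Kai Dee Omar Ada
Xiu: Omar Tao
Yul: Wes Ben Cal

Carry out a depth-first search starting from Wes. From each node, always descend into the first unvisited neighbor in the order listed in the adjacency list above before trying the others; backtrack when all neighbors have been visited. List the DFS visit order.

Visit Wes
Wes → Hana
Hana → Mae
Hana → Xiu
Xiu → Omar
Omar → Fay
Fay → Sam
Omar → Ada
Xiu → Tao
Wes → Kai
Kai → Ben
Ben → Dee
Dee → Ava
Ava → Cal
Ava → Pia
Pia → Yul
Dee → Ivy

Wes, Hana, Mae, Xiu, Omar, Fay, Sam, Ada, Tao, Kai, Ben, Dee, Ava, Cal, Pia, Yul, Ivy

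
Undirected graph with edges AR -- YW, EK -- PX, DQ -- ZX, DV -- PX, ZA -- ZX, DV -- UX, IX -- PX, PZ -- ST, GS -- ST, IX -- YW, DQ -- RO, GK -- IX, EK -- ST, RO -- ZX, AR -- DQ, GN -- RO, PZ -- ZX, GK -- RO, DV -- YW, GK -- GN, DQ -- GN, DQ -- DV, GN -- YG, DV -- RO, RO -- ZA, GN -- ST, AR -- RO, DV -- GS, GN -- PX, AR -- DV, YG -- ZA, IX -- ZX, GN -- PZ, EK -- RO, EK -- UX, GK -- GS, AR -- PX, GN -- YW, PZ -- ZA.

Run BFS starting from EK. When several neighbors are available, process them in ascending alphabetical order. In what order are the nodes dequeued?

EK → PX → RO → ST → UX → AR → DV → GN → IX → DQ → GK → ZA → ZX → GS → PZ → YW → YG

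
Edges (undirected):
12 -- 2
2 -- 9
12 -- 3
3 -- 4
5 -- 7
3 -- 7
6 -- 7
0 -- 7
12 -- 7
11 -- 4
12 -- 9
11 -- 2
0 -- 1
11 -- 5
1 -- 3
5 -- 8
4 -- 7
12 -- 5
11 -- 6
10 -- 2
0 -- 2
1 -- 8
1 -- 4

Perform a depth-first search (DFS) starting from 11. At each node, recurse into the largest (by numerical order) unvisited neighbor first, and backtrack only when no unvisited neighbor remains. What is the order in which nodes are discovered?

Visit 11
11 → 6
6 → 7
7 → 12
12 → 9
9 → 2
2 → 10
2 → 0
0 → 1
1 → 8
8 → 5
1 → 4
4 → 3

11 6 7 12 9 2 10 0 1 8 5 4 3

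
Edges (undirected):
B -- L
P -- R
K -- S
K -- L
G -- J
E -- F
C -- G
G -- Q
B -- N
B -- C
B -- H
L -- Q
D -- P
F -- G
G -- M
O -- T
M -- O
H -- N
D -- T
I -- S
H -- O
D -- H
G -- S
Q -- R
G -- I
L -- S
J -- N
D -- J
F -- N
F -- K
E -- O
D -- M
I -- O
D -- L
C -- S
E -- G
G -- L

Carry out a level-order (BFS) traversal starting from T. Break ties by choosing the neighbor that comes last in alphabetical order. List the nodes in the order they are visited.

T → O → D → M → I → H → E → P → L → J → G → S → N → B → F → R → Q → K → C

Visit T; enqueue O, D → queue [O, D]
Visit O; enqueue M, I, H, E → queue [D, M, I, H, E]
Visit D; enqueue P, L, J → queue [M, I, H, E, P, L, J]
Visit M; enqueue G → queue [I, H, E, P, L, J, G]
Visit I; enqueue S → queue [H, E, P, L, J, G, S]
Visit H; enqueue N, B → queue [E, P, L, J, G, S, N, B]
Visit E; enqueue F → queue [P, L, J, G, S, N, B, F]
Visit P; enqueue R → queue [L, J, G, S, N, B, F, R]
Visit L; enqueue Q, K → queue [J, G, S, N, B, F, R, Q, K]
Visit J → queue [G, S, N, B, F, R, Q, K]
Visit G; enqueue C → queue [S, N, B, F, R, Q, K, C]
Visit S → queue [N, B, F, R, Q, K, C]
Visit N → queue [B, F, R, Q, K, C]
Visit B → queue [F, R, Q, K, C]
Visit F → queue [R, Q, K, C]
Visit R → queue [Q, K, C]
Visit Q → queue [K, C]
Visit K → queue [C]
Visit C → queue []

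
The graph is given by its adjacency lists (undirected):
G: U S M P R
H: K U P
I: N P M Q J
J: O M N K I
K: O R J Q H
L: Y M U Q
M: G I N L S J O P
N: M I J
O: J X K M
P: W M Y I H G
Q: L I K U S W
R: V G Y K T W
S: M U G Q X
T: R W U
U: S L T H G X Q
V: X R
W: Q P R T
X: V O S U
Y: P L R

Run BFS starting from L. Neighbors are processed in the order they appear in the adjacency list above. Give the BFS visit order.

Visit L; enqueue Y, M, U, Q → queue [Y, M, U, Q]
Visit Y; enqueue P, R → queue [M, U, Q, P, R]
Visit M; enqueue G, I, N, S, J, O → queue [U, Q, P, R, G, I, N, S, J, O]
Visit U; enqueue T, H, X → queue [Q, P, R, G, I, N, S, J, O, T, H, X]
Visit Q; enqueue K, W → queue [P, R, G, I, N, S, J, O, T, H, X, K, W]
Visit P → queue [R, G, I, N, S, J, O, T, H, X, K, W]
Visit R; enqueue V → queue [G, I, N, S, J, O, T, H, X, K, W, V]
Visit G → queue [I, N, S, J, O, T, H, X, K, W, V]
Visit I → queue [N, S, J, O, T, H, X, K, W, V]
Visit N → queue [S, J, O, T, H, X, K, W, V]
Visit S → queue [J, O, T, H, X, K, W, V]
Visit J → queue [O, T, H, X, K, W, V]
Visit O → queue [T, H, X, K, W, V]
Visit T → queue [H, X, K, W, V]
Visit H → queue [X, K, W, V]
Visit X → queue [K, W, V]
Visit K → queue [W, V]
Visit W → queue [V]
Visit V → queue []

L Y M U Q P R G I N S J O T H X K W V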